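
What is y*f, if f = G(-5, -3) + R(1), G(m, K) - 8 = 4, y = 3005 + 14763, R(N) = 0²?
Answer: 213216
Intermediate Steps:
R(N) = 0
y = 17768
G(m, K) = 12 (G(m, K) = 8 + 4 = 12)
f = 12 (f = 12 + 0 = 12)
y*f = 17768*12 = 213216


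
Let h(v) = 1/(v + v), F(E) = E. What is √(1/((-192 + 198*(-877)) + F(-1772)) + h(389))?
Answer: 14*√7616820335/34156145 ≈ 0.035772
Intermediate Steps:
h(v) = 1/(2*v)
√(1/((-192 + 198*(-877)) + F(-1772)) + h(389)) = √(1/((-192 + 198*(-877)) - 1772) + (½)/389) = √(1/((-192 - 173646) - 1772) + (½)*(1/389)) = √(1/(-173838 - 1772) + 1/778) = √(1/(-175610) + 1/778) = √(-1/175610 + 1/778) = √(43708/34156145) = 14*√7616820335/34156145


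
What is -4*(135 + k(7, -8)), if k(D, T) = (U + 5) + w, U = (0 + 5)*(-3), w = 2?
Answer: -508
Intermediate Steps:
U = -15 (U = 5*(-3) = -15)
k(D, T) = -8 (k(D, T) = (-15 + 5) + 2 = -10 + 2 = -8)
-4*(135 + k(7, -8)) = -4*(135 - 8) = -4*127 = -508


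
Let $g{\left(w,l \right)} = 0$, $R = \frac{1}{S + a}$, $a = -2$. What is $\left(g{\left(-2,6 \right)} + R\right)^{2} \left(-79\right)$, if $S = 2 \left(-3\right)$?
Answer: $- \frac{79}{64} \approx -1.2344$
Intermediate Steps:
$S = -6$
$R = - \frac{1}{8}$ ($R = \frac{1}{-6 - 2} = \frac{1}{-8} = - \frac{1}{8} \approx -0.125$)
$\left(g{\left(-2,6 \right)} + R\right)^{2} \left(-79\right) = \left(0 - \frac{1}{8}\right)^{2} \left(-79\right) = \left(- \frac{1}{8}\right)^{2} \left(-79\right) = \frac{1}{64} \left(-79\right) = - \frac{79}{64}$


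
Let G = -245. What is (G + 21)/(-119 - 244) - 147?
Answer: -53137/363 ≈ -146.38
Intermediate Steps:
(G + 21)/(-119 - 244) - 147 = (-245 + 21)/(-119 - 244) - 147 = -224/(-363) - 147 = -224*(-1/363) - 147 = 224/363 - 147 = -53137/363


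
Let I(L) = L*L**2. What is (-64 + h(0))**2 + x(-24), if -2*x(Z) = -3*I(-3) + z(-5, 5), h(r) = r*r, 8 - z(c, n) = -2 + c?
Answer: 4048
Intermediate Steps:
z(c, n) = 10 - c (z(c, n) = 8 - (-2 + c) = 8 + (2 - c) = 10 - c)
h(r) = r**2
I(L) = L**3
x(Z) = -48 (x(Z) = -(-3*(-3)**3 + (10 - 1*(-5)))/2 = -(-3*(-27) + (10 + 5))/2 = -(81 + 15)/2 = -1/2*96 = -48)
(-64 + h(0))**2 + x(-24) = (-64 + 0**2)**2 - 48 = (-64 + 0)**2 - 48 = (-64)**2 - 48 = 4096 - 48 = 4048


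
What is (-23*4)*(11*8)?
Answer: -8096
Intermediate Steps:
(-23*4)*(11*8) = -92*88 = -8096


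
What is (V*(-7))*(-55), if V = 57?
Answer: 21945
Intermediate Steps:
(V*(-7))*(-55) = (57*(-7))*(-55) = -399*(-55) = 21945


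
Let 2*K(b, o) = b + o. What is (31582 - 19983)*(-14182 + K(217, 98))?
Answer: -325340351/2 ≈ -1.6267e+8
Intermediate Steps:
K(b, o) = b/2 + o/2 (K(b, o) = (b + o)/2 = b/2 + o/2)
(31582 - 19983)*(-14182 + K(217, 98)) = (31582 - 19983)*(-14182 + ((1/2)*217 + (1/2)*98)) = 11599*(-14182 + (217/2 + 49)) = 11599*(-14182 + 315/2) = 11599*(-28049/2) = -325340351/2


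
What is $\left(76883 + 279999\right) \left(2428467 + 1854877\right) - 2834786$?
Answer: $1528645538622$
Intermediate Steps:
$\left(76883 + 279999\right) \left(2428467 + 1854877\right) - 2834786 = 356882 \cdot 4283344 - 2834786 = 1528648373408 - 2834786 = 1528645538622$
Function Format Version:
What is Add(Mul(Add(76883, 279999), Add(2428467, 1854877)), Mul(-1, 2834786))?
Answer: 1528645538622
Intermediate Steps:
Add(Mul(Add(76883, 279999), Add(2428467, 1854877)), Mul(-1, 2834786)) = Add(Mul(356882, 4283344), -2834786) = Add(1528648373408, -2834786) = 1528645538622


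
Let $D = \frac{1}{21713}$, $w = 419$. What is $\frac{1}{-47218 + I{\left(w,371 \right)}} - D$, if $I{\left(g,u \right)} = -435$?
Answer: $- \frac{69366}{1034689589} \approx -6.704 \cdot 10^{-5}$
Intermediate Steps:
$D = \frac{1}{21713} \approx 4.6055 \cdot 10^{-5}$
$\frac{1}{-47218 + I{\left(w,371 \right)}} - D = \frac{1}{-47218 - 435} - \frac{1}{21713} = \frac{1}{-47653} - \frac{1}{21713} = - \frac{1}{47653} - \frac{1}{21713} = - \frac{69366}{1034689589}$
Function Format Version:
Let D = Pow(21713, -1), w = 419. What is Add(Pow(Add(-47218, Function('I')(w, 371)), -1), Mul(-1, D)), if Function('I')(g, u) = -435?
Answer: Rational(-69366, 1034689589) ≈ -6.7040e-5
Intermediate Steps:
D = Rational(1, 21713) ≈ 4.6055e-5
Add(Pow(Add(-47218, Function('I')(w, 371)), -1), Mul(-1, D)) = Add(Pow(Add(-47218, -435), -1), Mul(-1, Rational(1, 21713))) = Add(Pow(-47653, -1), Rational(-1, 21713)) = Add(Rational(-1, 47653), Rational(-1, 21713)) = Rational(-69366, 1034689589)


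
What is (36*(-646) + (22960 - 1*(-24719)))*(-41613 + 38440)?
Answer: -77494179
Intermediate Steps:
(36*(-646) + (22960 - 1*(-24719)))*(-41613 + 38440) = (-23256 + (22960 + 24719))*(-3173) = (-23256 + 47679)*(-3173) = 24423*(-3173) = -77494179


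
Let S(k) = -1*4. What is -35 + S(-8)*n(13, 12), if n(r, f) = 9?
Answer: -71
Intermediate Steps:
S(k) = -4
-35 + S(-8)*n(13, 12) = -35 - 4*9 = -35 - 36 = -71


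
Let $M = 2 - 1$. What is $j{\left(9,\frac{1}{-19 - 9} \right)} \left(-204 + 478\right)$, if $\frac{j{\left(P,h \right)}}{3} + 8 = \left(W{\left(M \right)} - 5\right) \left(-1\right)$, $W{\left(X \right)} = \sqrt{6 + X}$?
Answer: $-2466 - 822 \sqrt{7} \approx -4640.8$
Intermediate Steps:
$M = 1$
$j{\left(P,h \right)} = -9 - 3 \sqrt{7}$ ($j{\left(P,h \right)} = -24 + 3 \left(\sqrt{6 + 1} - 5\right) \left(-1\right) = -24 + 3 \left(\sqrt{7} - 5\right) \left(-1\right) = -24 + 3 \left(-5 + \sqrt{7}\right) \left(-1\right) = -24 + 3 \left(5 - \sqrt{7}\right) = -24 + \left(15 - 3 \sqrt{7}\right) = -9 - 3 \sqrt{7}$)
$j{\left(9,\frac{1}{-19 - 9} \right)} \left(-204 + 478\right) = \left(-9 - 3 \sqrt{7}\right) \left(-204 + 478\right) = \left(-9 - 3 \sqrt{7}\right) 274 = -2466 - 822 \sqrt{7}$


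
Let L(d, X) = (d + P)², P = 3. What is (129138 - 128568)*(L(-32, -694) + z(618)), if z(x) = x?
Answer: 831630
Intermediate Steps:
L(d, X) = (3 + d)² (L(d, X) = (d + 3)² = (3 + d)²)
(129138 - 128568)*(L(-32, -694) + z(618)) = (129138 - 128568)*((3 - 32)² + 618) = 570*((-29)² + 618) = 570*(841 + 618) = 570*1459 = 831630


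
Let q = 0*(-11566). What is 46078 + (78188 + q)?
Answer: 124266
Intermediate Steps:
q = 0
46078 + (78188 + q) = 46078 + (78188 + 0) = 46078 + 78188 = 124266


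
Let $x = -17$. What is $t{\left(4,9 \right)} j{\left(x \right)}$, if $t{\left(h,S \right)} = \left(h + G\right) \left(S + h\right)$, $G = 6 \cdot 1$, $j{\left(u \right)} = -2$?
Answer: $-260$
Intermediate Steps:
$G = 6$
$t{\left(h,S \right)} = \left(6 + h\right) \left(S + h\right)$ ($t{\left(h,S \right)} = \left(h + 6\right) \left(S + h\right) = \left(6 + h\right) \left(S + h\right)$)
$t{\left(4,9 \right)} j{\left(x \right)} = \left(4^{2} + 6 \cdot 9 + 6 \cdot 4 + 9 \cdot 4\right) \left(-2\right) = \left(16 + 54 + 24 + 36\right) \left(-2\right) = 130 \left(-2\right) = -260$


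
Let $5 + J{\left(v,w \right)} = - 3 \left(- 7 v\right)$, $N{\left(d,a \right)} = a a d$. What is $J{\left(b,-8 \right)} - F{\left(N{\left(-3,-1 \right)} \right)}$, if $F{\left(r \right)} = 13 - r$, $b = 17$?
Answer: $336$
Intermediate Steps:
$N{\left(d,a \right)} = d a^{2}$ ($N{\left(d,a \right)} = a^{2} d = d a^{2}$)
$J{\left(v,w \right)} = -5 + 21 v$ ($J{\left(v,w \right)} = -5 - 3 \left(- 7 v\right) = -5 + 21 v$)
$J{\left(b,-8 \right)} - F{\left(N{\left(-3,-1 \right)} \right)} = \left(-5 + 21 \cdot 17\right) - \left(13 - - 3 \left(-1\right)^{2}\right) = \left(-5 + 357\right) - \left(13 - \left(-3\right) 1\right) = 352 - \left(13 - -3\right) = 352 - \left(13 + 3\right) = 352 - 16 = 336$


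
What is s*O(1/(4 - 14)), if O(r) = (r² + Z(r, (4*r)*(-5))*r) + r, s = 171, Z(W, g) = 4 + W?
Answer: -2052/25 ≈ -82.080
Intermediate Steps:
O(r) = r + r² + r*(4 + r) (O(r) = (r² + (4 + r)*r) + r = (r² + r*(4 + r)) + r = r + r² + r*(4 + r))
s*O(1/(4 - 14)) = 171*((5 + 2/(4 - 14))/(4 - 14)) = 171*((5 + 2/(-10))/(-10)) = 171*(-(5 + 2*(-⅒))/10) = 171*(-(5 - ⅕)/10) = 171*(-⅒*24/5) = 171*(-12/25) = -2052/25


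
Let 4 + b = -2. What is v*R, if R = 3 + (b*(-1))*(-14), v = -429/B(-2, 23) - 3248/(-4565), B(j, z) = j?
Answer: -159155361/9130 ≈ -17432.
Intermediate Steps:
b = -6 (b = -4 - 2 = -6)
v = 1964881/9130 (v = -429/(-2) - 3248/(-4565) = -429*(-½) - 3248*(-1/4565) = 429/2 + 3248/4565 = 1964881/9130 ≈ 215.21)
R = -81 (R = 3 - 6*(-1)*(-14) = 3 + 6*(-14) = 3 - 84 = -81)
v*R = (1964881/9130)*(-81) = -159155361/9130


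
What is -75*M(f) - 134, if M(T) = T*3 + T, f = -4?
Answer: 1066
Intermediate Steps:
M(T) = 4*T (M(T) = 3*T + T = 4*T)
-75*M(f) - 134 = -300*(-4) - 134 = -75*(-16) - 134 = 1200 - 134 = 1066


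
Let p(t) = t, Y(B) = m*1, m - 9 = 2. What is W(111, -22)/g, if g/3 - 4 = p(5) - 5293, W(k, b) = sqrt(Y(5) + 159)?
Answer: -sqrt(170)/15852 ≈ -0.00082251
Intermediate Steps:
m = 11 (m = 9 + 2 = 11)
Y(B) = 11 (Y(B) = 11*1 = 11)
W(k, b) = sqrt(170) (W(k, b) = sqrt(11 + 159) = sqrt(170))
g = -15852 (g = 12 + 3*(5 - 5293) = 12 + 3*(-5288) = 12 - 15864 = -15852)
W(111, -22)/g = sqrt(170)/(-15852) = sqrt(170)*(-1/15852) = -sqrt(170)/15852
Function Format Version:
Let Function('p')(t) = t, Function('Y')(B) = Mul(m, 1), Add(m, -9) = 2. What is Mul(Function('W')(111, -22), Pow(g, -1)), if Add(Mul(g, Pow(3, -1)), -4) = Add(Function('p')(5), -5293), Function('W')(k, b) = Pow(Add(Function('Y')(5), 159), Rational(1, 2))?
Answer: Mul(Rational(-1, 15852), Pow(170, Rational(1, 2))) ≈ -0.00082251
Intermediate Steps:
m = 11 (m = Add(9, 2) = 11)
Function('Y')(B) = 11 (Function('Y')(B) = Mul(11, 1) = 11)
Function('W')(k, b) = Pow(170, Rational(1, 2)) (Function('W')(k, b) = Pow(Add(11, 159), Rational(1, 2)) = Pow(170, Rational(1, 2)))
g = -15852 (g = Add(12, Mul(3, Add(5, -5293))) = Add(12, Mul(3, -5288)) = Add(12, -15864) = -15852)
Mul(Function('W')(111, -22), Pow(g, -1)) = Mul(Pow(170, Rational(1, 2)), Pow(-15852, -1)) = Mul(Pow(170, Rational(1, 2)), Rational(-1, 15852)) = Mul(Rational(-1, 15852), Pow(170, Rational(1, 2)))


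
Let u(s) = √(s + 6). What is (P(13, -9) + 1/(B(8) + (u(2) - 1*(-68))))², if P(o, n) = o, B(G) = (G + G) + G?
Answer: 1513050051/8937992 - 27505*√2/4468996 ≈ 169.27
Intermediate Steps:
B(G) = 3*G (B(G) = 2*G + G = 3*G)
u(s) = √(6 + s)
(P(13, -9) + 1/(B(8) + (u(2) - 1*(-68))))² = (13 + 1/(3*8 + (√(6 + 2) - 1*(-68))))² = (13 + 1/(24 + (√8 + 68)))² = (13 + 1/(24 + (2*√2 + 68)))² = (13 + 1/(24 + (68 + 2*√2)))² = (13 + 1/(92 + 2*√2))²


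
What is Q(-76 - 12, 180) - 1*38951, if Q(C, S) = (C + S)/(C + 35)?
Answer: -2064495/53 ≈ -38953.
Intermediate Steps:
Q(C, S) = (C + S)/(35 + C)
Q(-76 - 12, 180) - 1*38951 = ((-76 - 12) + 180)/(35 + (-76 - 12)) - 1*38951 = (-88 + 180)/(35 - 88) - 38951 = 92/(-53) - 38951 = -1/53*92 - 38951 = -92/53 - 38951 = -2064495/53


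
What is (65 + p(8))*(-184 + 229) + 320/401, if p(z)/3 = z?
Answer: 1606325/401 ≈ 4005.8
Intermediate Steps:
p(z) = 3*z
(65 + p(8))*(-184 + 229) + 320/401 = (65 + 3*8)*(-184 + 229) + 320/401 = (65 + 24)*45 + 320*(1/401) = 89*45 + 320/401 = 4005 + 320/401 = 1606325/401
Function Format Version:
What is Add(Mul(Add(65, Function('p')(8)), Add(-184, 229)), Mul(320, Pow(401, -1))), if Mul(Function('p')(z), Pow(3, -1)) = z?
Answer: Rational(1606325, 401) ≈ 4005.8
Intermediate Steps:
Function('p')(z) = Mul(3, z)
Add(Mul(Add(65, Function('p')(8)), Add(-184, 229)), Mul(320, Pow(401, -1))) = Add(Mul(Add(65, Mul(3, 8)), Add(-184, 229)), Mul(320, Pow(401, -1))) = Add(Mul(Add(65, 24), 45), Mul(320, Rational(1, 401))) = Add(Mul(89, 45), Rational(320, 401)) = Add(4005, Rational(320, 401)) = Rational(1606325, 401)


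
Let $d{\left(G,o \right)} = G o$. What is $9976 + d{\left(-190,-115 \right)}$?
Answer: $31826$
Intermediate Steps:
$9976 + d{\left(-190,-115 \right)} = 9976 - -21850 = 9976 + 21850 = 31826$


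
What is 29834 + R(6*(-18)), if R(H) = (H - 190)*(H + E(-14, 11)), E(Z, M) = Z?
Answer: 66190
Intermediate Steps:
R(H) = (-190 + H)*(-14 + H) (R(H) = (H - 190)*(H - 14) = (-190 + H)*(-14 + H))
29834 + R(6*(-18)) = 29834 + (2660 + (6*(-18))² - 1224*(-18)) = 29834 + (2660 + (-108)² - 204*(-108)) = 29834 + (2660 + 11664 + 22032) = 29834 + 36356 = 66190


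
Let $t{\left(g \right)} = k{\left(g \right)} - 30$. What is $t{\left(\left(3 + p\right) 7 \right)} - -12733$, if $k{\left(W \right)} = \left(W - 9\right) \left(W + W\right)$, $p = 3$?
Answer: $15475$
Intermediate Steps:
$k{\left(W \right)} = 2 W \left(-9 + W\right)$ ($k{\left(W \right)} = \left(-9 + W\right) 2 W = 2 W \left(-9 + W\right)$)
$t{\left(g \right)} = -30 + 2 g \left(-9 + g\right)$ ($t{\left(g \right)} = 2 g \left(-9 + g\right) - 30 = -30 + 2 g \left(-9 + g\right)$)
$t{\left(\left(3 + p\right) 7 \right)} - -12733 = \left(-30 + 2 \left(3 + 3\right) 7 \left(-9 + \left(3 + 3\right) 7\right)\right) - -12733 = \left(-30 + 2 \cdot 6 \cdot 7 \left(-9 + 6 \cdot 7\right)\right) + 12733 = \left(-30 + 2 \cdot 42 \left(-9 + 42\right)\right) + 12733 = \left(-30 + 2 \cdot 42 \cdot 33\right) + 12733 = \left(-30 + 2772\right) + 12733 = 2742 + 12733 = 15475$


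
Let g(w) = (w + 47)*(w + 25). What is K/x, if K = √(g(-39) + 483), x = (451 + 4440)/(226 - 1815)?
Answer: -1589*√371/4891 ≈ -6.2577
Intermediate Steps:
g(w) = (25 + w)*(47 + w) (g(w) = (47 + w)*(25 + w) = (25 + w)*(47 + w))
x = -4891/1589 (x = 4891/(-1589) = 4891*(-1/1589) = -4891/1589 ≈ -3.0780)
K = √371 (K = √((1175 + (-39)² + 72*(-39)) + 483) = √((1175 + 1521 - 2808) + 483) = √(-112 + 483) = √371 ≈ 19.261)
K/x = √371/(-4891/1589) = √371*(-1589/4891) = -1589*√371/4891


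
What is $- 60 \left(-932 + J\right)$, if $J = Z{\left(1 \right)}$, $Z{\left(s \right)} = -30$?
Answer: $57720$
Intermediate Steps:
$J = -30$
$- 60 \left(-932 + J\right) = - 60 \left(-932 - 30\right) = \left(-60\right) \left(-962\right) = 57720$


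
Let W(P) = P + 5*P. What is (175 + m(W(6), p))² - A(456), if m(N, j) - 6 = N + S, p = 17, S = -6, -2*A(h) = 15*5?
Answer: 89117/2 ≈ 44559.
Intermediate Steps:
A(h) = -75/2 (A(h) = -15*5/2 = -½*75 = -75/2)
W(P) = 6*P
m(N, j) = N (m(N, j) = 6 + (N - 6) = 6 + (-6 + N) = N)
(175 + m(W(6), p))² - A(456) = (175 + 6*6)² - 1*(-75/2) = (175 + 36)² + 75/2 = 211² + 75/2 = 44521 + 75/2 = 89117/2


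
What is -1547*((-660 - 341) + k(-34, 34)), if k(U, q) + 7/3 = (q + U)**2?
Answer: 4656470/3 ≈ 1.5522e+6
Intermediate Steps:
k(U, q) = -7/3 + (U + q)**2 (k(U, q) = -7/3 + (q + U)**2 = -7/3 + (U + q)**2)
-1547*((-660 - 341) + k(-34, 34)) = -1547*((-660 - 341) + (-7/3 + (-34 + 34)**2)) = -1547*(-1001 + (-7/3 + 0**2)) = -1547*(-1001 + (-7/3 + 0)) = -1547*(-1001 - 7/3) = -1547*(-3010/3) = 4656470/3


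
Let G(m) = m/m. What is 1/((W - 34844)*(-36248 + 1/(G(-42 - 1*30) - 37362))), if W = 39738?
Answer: -37361/6627755922926 ≈ -5.6370e-9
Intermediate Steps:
G(m) = 1
1/((W - 34844)*(-36248 + 1/(G(-42 - 1*30) - 37362))) = 1/((39738 - 34844)*(-36248 + 1/(1 - 37362))) = 1/(4894*(-36248 + 1/(-37361))) = 1/(4894*(-36248 - 1/37361)) = 1/(4894*(-1354261529/37361)) = 1/(-6627755922926/37361) = -37361/6627755922926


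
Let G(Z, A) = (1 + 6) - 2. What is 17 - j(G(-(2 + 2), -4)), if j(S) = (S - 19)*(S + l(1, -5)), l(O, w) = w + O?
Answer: 31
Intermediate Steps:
G(Z, A) = 5 (G(Z, A) = 7 - 2 = 5)
l(O, w) = O + w
j(S) = (-19 + S)*(-4 + S) (j(S) = (S - 19)*(S + (1 - 5)) = (-19 + S)*(S - 4) = (-19 + S)*(-4 + S))
17 - j(G(-(2 + 2), -4)) = 17 - (76 + 5**2 - 23*5) = 17 - (76 + 25 - 115) = 17 - 1*(-14) = 17 + 14 = 31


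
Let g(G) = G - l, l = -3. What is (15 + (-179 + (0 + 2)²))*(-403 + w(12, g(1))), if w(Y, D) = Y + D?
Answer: 61920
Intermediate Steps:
g(G) = 3 + G (g(G) = G - 1*(-3) = G + 3 = 3 + G)
w(Y, D) = D + Y
(15 + (-179 + (0 + 2)²))*(-403 + w(12, g(1))) = (15 + (-179 + (0 + 2)²))*(-403 + ((3 + 1) + 12)) = (15 + (-179 + 2²))*(-403 + (4 + 12)) = (15 + (-179 + 4))*(-403 + 16) = (15 - 175)*(-387) = -160*(-387) = 61920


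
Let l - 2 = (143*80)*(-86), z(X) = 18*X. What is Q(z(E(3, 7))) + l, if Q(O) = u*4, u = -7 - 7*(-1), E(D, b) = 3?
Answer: -983838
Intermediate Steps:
l = -983838 (l = 2 + (143*80)*(-86) = 2 + 11440*(-86) = 2 - 983840 = -983838)
u = 0 (u = -7 + 7 = 0)
Q(O) = 0 (Q(O) = 0*4 = 0)
Q(z(E(3, 7))) + l = 0 - 983838 = -983838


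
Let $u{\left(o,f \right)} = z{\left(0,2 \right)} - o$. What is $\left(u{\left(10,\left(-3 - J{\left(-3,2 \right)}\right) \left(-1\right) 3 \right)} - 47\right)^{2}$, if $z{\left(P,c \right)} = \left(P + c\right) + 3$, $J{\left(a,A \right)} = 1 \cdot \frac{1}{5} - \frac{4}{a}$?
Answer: $2704$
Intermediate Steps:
$J{\left(a,A \right)} = \frac{1}{5} - \frac{4}{a}$ ($J{\left(a,A \right)} = 1 \cdot \frac{1}{5} - \frac{4}{a} = \frac{1}{5} - \frac{4}{a}$)
$z{\left(P,c \right)} = 3 + P + c$
$u{\left(o,f \right)} = 5 - o$ ($u{\left(o,f \right)} = \left(3 + 0 + 2\right) - o = 5 - o$)
$\left(u{\left(10,\left(-3 - J{\left(-3,2 \right)}\right) \left(-1\right) 3 \right)} - 47\right)^{2} = \left(\left(5 - 10\right) - 47\right)^{2} = \left(-5 - 47\right)^{2} = \left(-52\right)^{2} = 2704$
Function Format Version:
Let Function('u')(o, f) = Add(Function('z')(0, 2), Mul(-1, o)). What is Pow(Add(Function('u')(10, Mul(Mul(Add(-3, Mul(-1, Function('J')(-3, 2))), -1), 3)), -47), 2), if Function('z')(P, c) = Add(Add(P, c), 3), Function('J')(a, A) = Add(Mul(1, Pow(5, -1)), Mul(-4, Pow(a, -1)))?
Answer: 2704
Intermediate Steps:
Function('J')(a, A) = Add(Rational(1, 5), Mul(-4, Pow(a, -1))) (Function('J')(a, A) = Add(Mul(1, Rational(1, 5)), Mul(-4, Pow(a, -1))) = Add(Rational(1, 5), Mul(-4, Pow(a, -1))))
Function('z')(P, c) = Add(3, P, c)
Function('u')(o, f) = Add(5, Mul(-1, o)) (Function('u')(o, f) = Add(Add(3, 0, 2), Mul(-1, o)) = Add(5, Mul(-1, o)))
Pow(Add(Function('u')(10, Mul(Mul(Add(-3, Mul(-1, Function('J')(-3, 2))), -1), 3)), -47), 2) = Pow(Add(Add(5, Mul(-1, 10)), -47), 2) = Pow(Add(Add(5, -10), -47), 2) = Pow(Add(-5, -47), 2) = Pow(-52, 2) = 2704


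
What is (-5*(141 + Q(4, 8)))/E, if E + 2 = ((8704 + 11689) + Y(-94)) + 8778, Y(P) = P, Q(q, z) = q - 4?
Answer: -141/5815 ≈ -0.024248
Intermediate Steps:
Q(q, z) = -4 + q
E = 29075 (E = -2 + (((8704 + 11689) - 94) + 8778) = -2 + ((20393 - 94) + 8778) = -2 + (20299 + 8778) = -2 + 29077 = 29075)
(-5*(141 + Q(4, 8)))/E = -5*(141 + (-4 + 4))/29075 = -5*(141 + 0)*(1/29075) = -5*141*(1/29075) = -705*1/29075 = -141/5815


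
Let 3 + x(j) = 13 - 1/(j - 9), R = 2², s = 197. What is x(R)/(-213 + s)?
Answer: -51/80 ≈ -0.63750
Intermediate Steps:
R = 4
x(j) = 10 - 1/(-9 + j) (x(j) = -3 + (13 - 1/(j - 9)) = -3 + (13 - 1/(-9 + j)) = 10 - 1/(-9 + j))
x(R)/(-213 + s) = ((-91 + 10*4)/(-9 + 4))/(-213 + 197) = ((-91 + 40)/(-5))/(-16) = -⅕*(-51)*(-1/16) = (51/5)*(-1/16) = -51/80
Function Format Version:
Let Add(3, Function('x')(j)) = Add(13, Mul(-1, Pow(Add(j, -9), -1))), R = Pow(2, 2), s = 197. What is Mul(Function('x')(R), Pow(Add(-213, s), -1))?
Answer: Rational(-51, 80) ≈ -0.63750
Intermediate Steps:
R = 4
Function('x')(j) = Add(10, Mul(-1, Pow(Add(-9, j), -1))) (Function('x')(j) = Add(-3, Add(13, Mul(-1, Pow(Add(j, -9), -1)))) = Add(-3, Add(13, Mul(-1, Pow(Add(-9, j), -1)))) = Add(10, Mul(-1, Pow(Add(-9, j), -1))))
Mul(Function('x')(R), Pow(Add(-213, s), -1)) = Mul(Mul(Pow(Add(-9, 4), -1), Add(-91, Mul(10, 4))), Pow(Add(-213, 197), -1)) = Mul(Mul(Pow(-5, -1), Add(-91, 40)), Pow(-16, -1)) = Mul(Mul(Rational(-1, 5), -51), Rational(-1, 16)) = Mul(Rational(51, 5), Rational(-1, 16)) = Rational(-51, 80)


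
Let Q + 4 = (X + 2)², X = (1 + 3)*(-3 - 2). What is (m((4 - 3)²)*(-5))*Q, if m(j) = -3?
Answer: 4800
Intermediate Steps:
X = -20 (X = 4*(-5) = -20)
Q = 320 (Q = -4 + (-20 + 2)² = -4 + (-18)² = -4 + 324 = 320)
(m((4 - 3)²)*(-5))*Q = -3*(-5)*320 = 15*320 = 4800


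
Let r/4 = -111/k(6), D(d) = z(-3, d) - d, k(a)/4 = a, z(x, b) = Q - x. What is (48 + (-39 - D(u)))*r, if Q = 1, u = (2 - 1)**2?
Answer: -111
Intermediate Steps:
u = 1 (u = 1**2 = 1)
z(x, b) = 1 - x
k(a) = 4*a
D(d) = 4 - d (D(d) = (1 - 1*(-3)) - d = (1 + 3) - d = 4 - d)
r = -37/2 (r = 4*(-111/(4*6)) = 4*(-111/24) = 4*(-111*1/24) = 4*(-37/8) = -37/2 ≈ -18.500)
(48 + (-39 - D(u)))*r = (48 + (-39 - (4 - 1*1)))*(-37/2) = (48 + (-39 - (4 - 1)))*(-37/2) = (48 + (-39 - 1*3))*(-37/2) = (48 + (-39 - 3))*(-37/2) = (48 - 42)*(-37/2) = 6*(-37/2) = -111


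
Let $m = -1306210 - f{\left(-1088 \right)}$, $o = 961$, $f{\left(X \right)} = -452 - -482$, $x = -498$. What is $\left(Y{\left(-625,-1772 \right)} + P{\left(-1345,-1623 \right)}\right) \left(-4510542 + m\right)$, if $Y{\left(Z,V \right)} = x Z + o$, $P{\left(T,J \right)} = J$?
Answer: $-1806622687816$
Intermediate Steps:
$f{\left(X \right)} = 30$ ($f{\left(X \right)} = -452 + 482 = 30$)
$m = -1306240$ ($m = -1306210 - 30 = -1306240$)
$Y{\left(Z,V \right)} = 961 - 498 Z$ ($Y{\left(Z,V \right)} = - 498 Z + 961 = 961 - 498 Z$)
$\left(Y{\left(-625,-1772 \right)} + P{\left(-1345,-1623 \right)}\right) \left(-4510542 + m\right) = \left(\left(961 - -311250\right) - 1623\right) \left(-4510542 - 1306240\right) = \left(\left(961 + 311250\right) - 1623\right) \left(-5816782\right) = \left(312211 - 1623\right) \left(-5816782\right) = 310588 \left(-5816782\right) = -1806622687816$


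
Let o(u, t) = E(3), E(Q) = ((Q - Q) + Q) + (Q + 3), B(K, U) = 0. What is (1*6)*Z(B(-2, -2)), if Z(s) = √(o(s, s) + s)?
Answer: 18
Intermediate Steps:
E(Q) = 3 + 2*Q (E(Q) = (0 + Q) + (3 + Q) = Q + (3 + Q) = 3 + 2*Q)
o(u, t) = 9 (o(u, t) = 3 + 2*3 = 3 + 6 = 9)
Z(s) = √(9 + s)
(1*6)*Z(B(-2, -2)) = (1*6)*√(9 + 0) = 6*√9 = 6*3 = 18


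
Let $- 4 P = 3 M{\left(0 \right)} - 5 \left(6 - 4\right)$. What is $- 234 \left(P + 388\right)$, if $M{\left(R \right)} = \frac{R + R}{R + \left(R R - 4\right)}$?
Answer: $-91377$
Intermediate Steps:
$M{\left(R \right)} = \frac{2 R}{-4 + R + R^{2}}$ ($M{\left(R \right)} = \frac{2 R}{R + \left(R^{2} - 4\right)} = \frac{2 R}{R + \left(-4 + R^{2}\right)} = \frac{2 R}{-4 + R + R^{2}}$)
$P = \frac{5}{2}$ ($P = - \frac{3 \cdot 2 \cdot 0 \frac{1}{-4 + 0 + 0^{2}} - 5 \left(6 - 4\right)}{4} = - \frac{3 \cdot 2 \cdot 0 \frac{1}{-4 + 0 + 0} - 10}{4} = - \frac{3 \cdot 2 \cdot 0 \frac{1}{-4} - 10}{4} = - \frac{3 \cdot 2 \cdot 0 \left(- \frac{1}{4}\right) - 10}{4} = - \frac{3 \cdot 0 - 10}{4} = - \frac{0 - 10}{4} = \left(- \frac{1}{4}\right) \left(-10\right) = \frac{5}{2} \approx 2.5$)
$- 234 \left(P + 388\right) = - 234 \left(\frac{5}{2} + 388\right) = \left(-234\right) \frac{781}{2} = -91377$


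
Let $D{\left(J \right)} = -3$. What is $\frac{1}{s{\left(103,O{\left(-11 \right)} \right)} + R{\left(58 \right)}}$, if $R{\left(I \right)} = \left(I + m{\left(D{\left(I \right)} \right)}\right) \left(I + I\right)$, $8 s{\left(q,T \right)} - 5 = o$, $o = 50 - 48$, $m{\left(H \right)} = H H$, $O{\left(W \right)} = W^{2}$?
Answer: $\frac{8}{62183} \approx 0.00012865$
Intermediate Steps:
$m{\left(H \right)} = H^{2}$
$o = 2$ ($o = 50 - 48 = 2$)
$s{\left(q,T \right)} = \frac{7}{8}$ ($s{\left(q,T \right)} = \frac{5}{8} + \frac{1}{8} \cdot 2 = \frac{5}{8} + \frac{1}{4} = \frac{7}{8}$)
$R{\left(I \right)} = 2 I \left(9 + I\right)$ ($R{\left(I \right)} = \left(I + \left(-3\right)^{2}\right) \left(I + I\right) = \left(I + 9\right) 2 I = \left(9 + I\right) 2 I = 2 I \left(9 + I\right)$)
$\frac{1}{s{\left(103,O{\left(-11 \right)} \right)} + R{\left(58 \right)}} = \frac{1}{\frac{7}{8} + 2 \cdot 58 \left(9 + 58\right)} = \frac{1}{\frac{7}{8} + 2 \cdot 58 \cdot 67} = \frac{1}{\frac{7}{8} + 7772} = \frac{1}{\frac{62183}{8}} = \frac{8}{62183}$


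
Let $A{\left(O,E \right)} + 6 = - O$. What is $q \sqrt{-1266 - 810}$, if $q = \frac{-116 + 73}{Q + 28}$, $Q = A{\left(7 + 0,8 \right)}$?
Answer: $- \frac{86 i \sqrt{519}}{15} \approx - 130.61 i$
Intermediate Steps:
$A{\left(O,E \right)} = -6 - O$
$Q = -13$ ($Q = -6 - \left(7 + 0\right) = -6 - 7 = -13$)
$q = - \frac{43}{15}$ ($q = \frac{-116 + 73}{-13 + 28} = - \frac{43}{15} \approx -2.8667$)
$q \sqrt{-1266 - 810} = - \frac{43 \sqrt{-1266 - 810}}{15} = - \frac{43 \sqrt{-2076}}{15} = - \frac{43 \cdot 2 i \sqrt{519}}{15} = - \frac{86 i \sqrt{519}}{15}$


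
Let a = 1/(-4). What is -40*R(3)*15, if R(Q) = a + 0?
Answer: 150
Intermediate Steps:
a = -1/4 ≈ -0.25000
R(Q) = -1/4 (R(Q) = -1/4 + 0 = -1/4)
-40*R(3)*15 = -40*(-1/4)*15 = 10*15 = 150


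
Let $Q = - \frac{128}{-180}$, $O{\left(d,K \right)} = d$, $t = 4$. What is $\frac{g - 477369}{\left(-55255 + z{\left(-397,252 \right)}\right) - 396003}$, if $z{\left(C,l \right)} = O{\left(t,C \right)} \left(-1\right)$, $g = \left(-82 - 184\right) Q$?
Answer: $\frac{21490117}{20306790} \approx 1.0583$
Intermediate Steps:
$Q = \frac{32}{45}$ ($Q = \left(-128\right) \left(- \frac{1}{180}\right) = \frac{32}{45} \approx 0.71111$)
$g = - \frac{8512}{45}$ ($g = \left(-82 - 184\right) \frac{32}{45} = \left(-266\right) \frac{32}{45} = - \frac{8512}{45} \approx -189.16$)
$z{\left(C,l \right)} = -4$ ($z{\left(C,l \right)} = 4 \left(-1\right) = -4$)
$\frac{g - 477369}{\left(-55255 + z{\left(-397,252 \right)}\right) - 396003} = \frac{- \frac{8512}{45} - 477369}{\left(-55255 - 4\right) - 396003} = - \frac{21490117}{45 \left(-55259 - 396003\right)} = - \frac{21490117}{45 \left(-451262\right)} = \left(- \frac{21490117}{45}\right) \left(- \frac{1}{451262}\right) = \frac{21490117}{20306790}$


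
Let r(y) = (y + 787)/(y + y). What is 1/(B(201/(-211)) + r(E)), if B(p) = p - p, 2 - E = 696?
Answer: -1388/93 ≈ -14.925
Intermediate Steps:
E = -694 (E = 2 - 1*696 = 2 - 696 = -694)
B(p) = 0
r(y) = (787 + y)/(2*y) (r(y) = (787 + y)/((2*y)) = (787 + y)*(1/(2*y)) = (787 + y)/(2*y))
1/(B(201/(-211)) + r(E)) = 1/(0 + (½)*(787 - 694)/(-694)) = 1/(0 + (½)*(-1/694)*93) = 1/(0 - 93/1388) = 1/(-93/1388) = -1388/93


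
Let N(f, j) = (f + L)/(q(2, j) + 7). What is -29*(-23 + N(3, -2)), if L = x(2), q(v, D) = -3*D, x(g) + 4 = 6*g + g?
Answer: 638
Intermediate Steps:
x(g) = -4 + 7*g (x(g) = -4 + (6*g + g) = -4 + 7*g)
L = 10 (L = -4 + 7*2 = -4 + 14 = 10)
N(f, j) = (10 + f)/(7 - 3*j) (N(f, j) = (f + 10)/(-3*j + 7) = (10 + f)/(7 - 3*j))
-29*(-23 + N(3, -2)) = -29*(-23 + (-10 - 1*3)/(-7 + 3*(-2))) = -29*(-23 + (-10 - 3)/(-7 - 6)) = -29*(-23 - 13/(-13)) = -29*(-23 - 1/13*(-13)) = -29*(-23 + 1) = -29*(-22) = 638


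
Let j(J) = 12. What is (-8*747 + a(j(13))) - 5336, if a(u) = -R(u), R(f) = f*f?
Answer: -11456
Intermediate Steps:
R(f) = f**2
a(u) = -u**2
(-8*747 + a(j(13))) - 5336 = (-8*747 - 1*12**2) - 5336 = (-5976 - 1*144) - 5336 = (-5976 - 144) - 5336 = -6120 - 5336 = -11456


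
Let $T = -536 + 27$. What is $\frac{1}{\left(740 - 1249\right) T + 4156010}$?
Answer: $\frac{1}{4415091} \approx 2.265 \cdot 10^{-7}$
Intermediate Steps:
$T = -509$
$\frac{1}{\left(740 - 1249\right) T + 4156010} = \frac{1}{\left(740 - 1249\right) \left(-509\right) + 4156010} = \frac{1}{\left(-509\right) \left(-509\right) + 4156010} = \frac{1}{259081 + 4156010} = \frac{1}{4415091}$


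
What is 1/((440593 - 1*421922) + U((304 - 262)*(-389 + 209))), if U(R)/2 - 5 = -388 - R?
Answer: 1/33025 ≈ 3.0280e-5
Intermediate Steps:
U(R) = -766 - 2*R (U(R) = 10 + 2*(-388 - R) = 10 + (-776 - 2*R) = -766 - 2*R)
1/((440593 - 1*421922) + U((304 - 262)*(-389 + 209))) = 1/((440593 - 1*421922) + (-766 - 2*(304 - 262)*(-389 + 209))) = 1/((440593 - 421922) + (-766 - 84*(-180))) = 1/(18671 + (-766 - 2*(-7560))) = 1/(18671 + (-766 + 15120)) = 1/(18671 + 14354) = 1/33025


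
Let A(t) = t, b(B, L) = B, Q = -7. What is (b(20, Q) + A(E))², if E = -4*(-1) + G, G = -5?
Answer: 361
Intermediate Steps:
E = -1 (E = -4*(-1) - 5 = 4 - 5 = -1)
(b(20, Q) + A(E))² = (20 - 1)² = 19² = 361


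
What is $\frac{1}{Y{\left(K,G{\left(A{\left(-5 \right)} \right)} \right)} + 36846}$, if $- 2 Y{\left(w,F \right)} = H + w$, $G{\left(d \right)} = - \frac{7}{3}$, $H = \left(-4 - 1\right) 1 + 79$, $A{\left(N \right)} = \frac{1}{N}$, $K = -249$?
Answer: $\frac{2}{73867} \approx 2.7076 \cdot 10^{-5}$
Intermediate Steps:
$H = 74$ ($H = \left(-5\right) 1 + 79 = -5 + 79 = 74$)
$G{\left(d \right)} = - \frac{7}{3}$ ($G{\left(d \right)} = \left(-7\right) \frac{1}{3} = - \frac{7}{3}$)
$Y{\left(w,F \right)} = -37 - \frac{w}{2}$ ($Y{\left(w,F \right)} = - \frac{74 + w}{2} = -37 - \frac{w}{2}$)
$\frac{1}{Y{\left(K,G{\left(A{\left(-5 \right)} \right)} \right)} + 36846} = \frac{1}{\left(-37 - - \frac{249}{2}\right) + 36846} = \frac{1}{\left(-37 + \frac{249}{2}\right) + 36846} = \frac{1}{\frac{175}{2} + 36846} = \frac{1}{\frac{73867}{2}} = \frac{2}{73867}$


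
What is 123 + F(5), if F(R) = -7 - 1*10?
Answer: 106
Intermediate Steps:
F(R) = -17 (F(R) = -7 - 10 = -17)
123 + F(5) = 123 - 17 = 106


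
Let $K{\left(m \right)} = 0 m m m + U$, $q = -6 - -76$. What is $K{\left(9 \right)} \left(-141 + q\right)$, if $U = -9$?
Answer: $639$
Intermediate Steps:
$q = 70$ ($q = -6 + 76 = 70$)
$K{\left(m \right)} = -9$ ($K{\left(m \right)} = 0 m m m - 9 = 0 m m - 9 = 0 m - 9 = 0 - 9 = -9$)
$K{\left(9 \right)} \left(-141 + q\right) = - 9 \left(-141 + 70\right) = \left(-9\right) \left(-71\right) = 639$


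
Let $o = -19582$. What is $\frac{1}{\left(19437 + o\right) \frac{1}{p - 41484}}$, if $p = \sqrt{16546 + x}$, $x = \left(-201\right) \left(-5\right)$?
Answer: $\frac{41484}{145} - \frac{\sqrt{17551}}{145} \approx 285.18$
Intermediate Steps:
$x = 1005$
$p = \sqrt{17551}$ ($p = \sqrt{16546 + 1005} = \sqrt{17551} \approx 132.48$)
$\frac{1}{\left(19437 + o\right) \frac{1}{p - 41484}} = \frac{1}{\left(19437 - 19582\right) \frac{1}{\sqrt{17551} - 41484}} = \frac{1}{\left(-145\right) \frac{1}{-41484 + \sqrt{17551}}} = \frac{41484}{145} - \frac{\sqrt{17551}}{145}$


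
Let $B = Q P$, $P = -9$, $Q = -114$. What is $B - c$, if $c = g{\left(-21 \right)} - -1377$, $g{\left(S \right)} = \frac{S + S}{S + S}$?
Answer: $-352$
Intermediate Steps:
$g{\left(S \right)} = 1$ ($g{\left(S \right)} = \frac{2 S}{2 S} = 2 S \frac{1}{2 S} = 1$)
$c = 1378$ ($c = 1 - -1377 = 1 + 1377 = 1378$)
$B = 1026$ ($B = \left(-114\right) \left(-9\right) = 1026$)
$B - c = 1026 - 1378 = -352$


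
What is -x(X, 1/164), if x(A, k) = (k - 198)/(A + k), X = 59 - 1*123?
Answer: -32471/10495 ≈ -3.0939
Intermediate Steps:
X = -64 (X = 59 - 123 = -64)
x(A, k) = (-198 + k)/(A + k)
-x(X, 1/164) = -(-198 + 1/164)/(-64 + 1/164) = -(-32471)/((-10495/164)*164) = -(-164)*(-32471)/(10495*164) = -1*32471/10495 = -32471/10495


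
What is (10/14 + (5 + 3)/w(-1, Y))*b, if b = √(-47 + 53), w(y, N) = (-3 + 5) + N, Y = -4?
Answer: -23*√6/7 ≈ -8.0483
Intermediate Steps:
w(y, N) = 2 + N
b = √6 ≈ 2.4495
(10/14 + (5 + 3)/w(-1, Y))*b = (10/14 + (5 + 3)/(2 - 4))*√6 = (10*(1/14) + 8/(-2))*√6 = (5/7 + 8*(-½))*√6 = (5/7 - 4)*√6 = -23*√6/7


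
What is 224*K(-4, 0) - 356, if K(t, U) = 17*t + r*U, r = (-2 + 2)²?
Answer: -15588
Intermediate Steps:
r = 0 (r = 0² = 0)
K(t, U) = 17*t (K(t, U) = 17*t + 0*U = 17*t + 0 = 17*t)
224*K(-4, 0) - 356 = 224*(17*(-4)) - 356 = 224*(-68) - 356 = -15232 - 356 = -15588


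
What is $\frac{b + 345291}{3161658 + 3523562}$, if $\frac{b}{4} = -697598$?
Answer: $- \frac{2445101}{6685220} \approx -0.36575$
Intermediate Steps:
$b = -2790392$ ($b = 4 \left(-697598\right) = -2790392$)
$\frac{b + 345291}{3161658 + 3523562} = \frac{-2790392 + 345291}{3161658 + 3523562} = - \frac{2445101}{6685220}$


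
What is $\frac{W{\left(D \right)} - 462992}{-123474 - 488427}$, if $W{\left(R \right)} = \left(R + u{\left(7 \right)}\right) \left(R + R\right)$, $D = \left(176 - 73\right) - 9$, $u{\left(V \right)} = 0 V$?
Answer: $\frac{49480}{67989} \approx 0.72777$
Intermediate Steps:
$u{\left(V \right)} = 0$
$D = 94$ ($D = 103 - 9 = 94$)
$W{\left(R \right)} = 2 R^{2}$ ($W{\left(R \right)} = \left(R + 0\right) \left(R + R\right) = R 2 R = 2 R^{2}$)
$\frac{W{\left(D \right)} - 462992}{-123474 - 488427} = \frac{2 \cdot 94^{2} - 462992}{-123474 - 488427} = \frac{2 \cdot 8836 - 462992}{-611901} = \left(17672 - 462992\right) \left(- \frac{1}{611901}\right) = \left(-445320\right) \left(- \frac{1}{611901}\right) = \frac{49480}{67989}$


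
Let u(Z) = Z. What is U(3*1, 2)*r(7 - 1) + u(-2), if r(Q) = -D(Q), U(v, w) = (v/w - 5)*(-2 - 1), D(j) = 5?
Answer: -109/2 ≈ -54.500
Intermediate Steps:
U(v, w) = 15 - 3*v/w (U(v, w) = (-5 + v/w)*(-3) = 15 - 3*v/w)
r(Q) = -5 (r(Q) = -1*5 = -5)
U(3*1, 2)*r(7 - 1) + u(-2) = (15 - 3*3*1/2)*(-5) - 2 = (15 - 3*3*½)*(-5) - 2 = (15 - 9/2)*(-5) - 2 = (21/2)*(-5) - 2 = -105/2 - 2 = -109/2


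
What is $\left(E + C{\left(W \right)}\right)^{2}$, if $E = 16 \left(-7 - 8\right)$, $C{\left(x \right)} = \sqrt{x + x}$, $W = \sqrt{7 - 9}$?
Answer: $\left(240 - 2^{\frac{3}{4}} \sqrt{i}\right)^{2} \approx 57029.0 - 568.0 i$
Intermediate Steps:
$W = i \sqrt{2}$ ($W = \sqrt{-2} = i \sqrt{2} \approx 1.4142 i$)
$C{\left(x \right)} = \sqrt{2} \sqrt{x}$ ($C{\left(x \right)} = \sqrt{2 x} = \sqrt{2} \sqrt{x}$)
$E = -240$ ($E = 16 \left(-7 - 8\right) = 16 \left(-15\right) = -240$)
$\left(E + C{\left(W \right)}\right)^{2} = \left(-240 + \sqrt{2} \sqrt{i \sqrt{2}}\right)^{2} = \left(-240 + \sqrt{2} \sqrt[4]{2} \sqrt{i}\right)^{2} = \left(-240 + 2^{\frac{3}{4}} \sqrt{i}\right)^{2}$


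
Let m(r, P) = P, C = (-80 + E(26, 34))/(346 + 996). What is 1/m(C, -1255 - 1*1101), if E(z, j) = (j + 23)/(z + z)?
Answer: -1/2356 ≈ -0.00042445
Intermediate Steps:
E(z, j) = (23 + j)/(2*z) (E(z, j) = (23 + j)/((2*z)) = (23 + j)*(1/(2*z)) = (23 + j)/(2*z))
C = -373/6344 (C = (-80 + (½)*(23 + 34)/26)/(346 + 996) = (-80 + (½)*(1/26)*57)/1342 = (-80 + 57/52)*(1/1342) = -4103/52*1/1342 = -373/6344 ≈ -0.058796)
1/m(C, -1255 - 1*1101) = 1/(-1255 - 1*1101) = 1/(-1255 - 1101) = 1/(-2356) = -1/2356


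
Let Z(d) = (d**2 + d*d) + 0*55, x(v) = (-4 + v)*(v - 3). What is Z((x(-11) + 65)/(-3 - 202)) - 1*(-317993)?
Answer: 534552283/1681 ≈ 3.1800e+5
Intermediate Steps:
x(v) = (-4 + v)*(-3 + v)
Z(d) = 2*d**2 (Z(d) = (d**2 + d**2) + 0 = 2*d**2 + 0 = 2*d**2)
Z((x(-11) + 65)/(-3 - 202)) - 1*(-317993) = 2*(((12 + (-11)**2 - 7*(-11)) + 65)/(-3 - 202))**2 - 1*(-317993) = 2*(((12 + 121 + 77) + 65)/(-205))**2 + 317993 = 2*((210 + 65)*(-1/205))**2 + 317993 = 2*(275*(-1/205))**2 + 317993 = 2*(-55/41)**2 + 317993 = 2*(3025/1681) + 317993 = 6050/1681 + 317993 = 534552283/1681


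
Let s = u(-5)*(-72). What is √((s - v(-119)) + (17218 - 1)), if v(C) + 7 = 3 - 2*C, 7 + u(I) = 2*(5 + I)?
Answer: 3*√1943 ≈ 132.24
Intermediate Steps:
u(I) = 3 + 2*I (u(I) = -7 + 2*(5 + I) = -7 + (10 + 2*I) = 3 + 2*I)
v(C) = -4 - 2*C (v(C) = -7 + (3 - 2*C) = -4 - 2*C)
s = 504 (s = (3 + 2*(-5))*(-72) = (3 - 10)*(-72) = -7*(-72) = 504)
√((s - v(-119)) + (17218 - 1)) = √((504 - (-4 - 2*(-119))) + (17218 - 1)) = √((504 - (-4 + 238)) + 17217) = √((504 - 1*234) + 17217) = √((504 - 234) + 17217) = √(270 + 17217) = √17487 = 3*√1943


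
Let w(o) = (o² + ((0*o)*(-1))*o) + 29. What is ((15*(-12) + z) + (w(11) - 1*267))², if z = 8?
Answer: 83521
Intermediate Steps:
w(o) = 29 + o² (w(o) = (o² + (0*(-1))*o) + 29 = (o² + 0*o) + 29 = (o² + 0) + 29 = o² + 29 = 29 + o²)
((15*(-12) + z) + (w(11) - 1*267))² = ((15*(-12) + 8) + ((29 + 11²) - 1*267))² = ((-180 + 8) + ((29 + 121) - 267))² = (-172 + (150 - 267))² = (-172 - 117)² = (-289)² = 83521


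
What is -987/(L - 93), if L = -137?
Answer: 987/230 ≈ 4.2913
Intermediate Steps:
-987/(L - 93) = -987/(-137 - 93) = -987/(-230) = -987*(-1/230) = 987/230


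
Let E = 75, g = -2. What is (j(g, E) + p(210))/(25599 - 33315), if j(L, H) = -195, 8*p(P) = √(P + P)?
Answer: 65/2572 - √105/30864 ≈ 0.024940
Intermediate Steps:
p(P) = √2*√P/8 (p(P) = √(P + P)/8 = √(2*P)/8 = (√2*√P)/8 = √2*√P/8)
(j(g, E) + p(210))/(25599 - 33315) = (-195 + √2*√210/8)/(25599 - 33315) = (-195 + √105/4)/(-7716) = (-195 + √105/4)*(-1/7716) = 65/2572 - √105/30864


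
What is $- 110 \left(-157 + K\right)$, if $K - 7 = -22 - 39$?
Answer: $23210$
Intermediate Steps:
$K = -54$ ($K = 7 - 61 = -54$)
$- 110 \left(-157 + K\right) = - 110 \left(-157 - 54\right) = \left(-110\right) \left(-211\right) = 23210$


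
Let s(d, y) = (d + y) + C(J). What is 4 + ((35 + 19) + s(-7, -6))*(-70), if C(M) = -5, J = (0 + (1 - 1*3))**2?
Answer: -2516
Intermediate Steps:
J = 4 (J = (0 + (1 - 3))**2 = (0 - 2)**2 = (-2)**2 = 4)
s(d, y) = -5 + d + y (s(d, y) = (d + y) - 5 = -5 + d + y)
4 + ((35 + 19) + s(-7, -6))*(-70) = 4 + ((35 + 19) + (-5 - 7 - 6))*(-70) = 4 + (54 - 18)*(-70) = 4 + 36*(-70) = 4 - 2520 = -2516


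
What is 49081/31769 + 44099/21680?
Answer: 2465057211/688751920 ≈ 3.5790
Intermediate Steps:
49081/31769 + 44099/21680 = 2465057211/688751920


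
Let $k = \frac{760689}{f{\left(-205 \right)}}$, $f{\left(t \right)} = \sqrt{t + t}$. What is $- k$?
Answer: $\frac{760689 i \sqrt{410}}{410} \approx 37568.0 i$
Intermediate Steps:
$f{\left(t \right)} = \sqrt{2} \sqrt{t}$ ($f{\left(t \right)} = \sqrt{2 t} = \sqrt{2} \sqrt{t}$)
$k = - \frac{760689 i \sqrt{410}}{410}$ ($k = \frac{760689}{\sqrt{2} \sqrt{-205}} = \frac{760689}{\sqrt{2} i \sqrt{205}} = \frac{760689}{i \sqrt{410}} = 760689 \left(- \frac{i \sqrt{410}}{410}\right) = - \frac{760689 i \sqrt{410}}{410} \approx - 37568.0 i$)
$- k = - \frac{\left(-760689\right) i \sqrt{410}}{410} = \frac{760689 i \sqrt{410}}{410}$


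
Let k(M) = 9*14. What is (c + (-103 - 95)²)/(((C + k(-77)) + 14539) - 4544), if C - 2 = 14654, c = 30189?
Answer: 23131/8259 ≈ 2.8007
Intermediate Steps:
k(M) = 126
C = 14656 (C = 2 + 14654 = 14656)
(c + (-103 - 95)²)/(((C + k(-77)) + 14539) - 4544) = (30189 + (-103 - 95)²)/(((14656 + 126) + 14539) - 4544) = (30189 + (-198)²)/((14782 + 14539) - 4544) = (30189 + 39204)/(29321 - 4544) = 69393/24777 = 69393*(1/24777) = 23131/8259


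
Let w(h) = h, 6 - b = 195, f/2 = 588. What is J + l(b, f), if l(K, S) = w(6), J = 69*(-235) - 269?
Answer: -16478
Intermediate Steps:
f = 1176 (f = 2*588 = 1176)
b = -189 (b = 6 - 1*195 = 6 - 195 = -189)
J = -16484 (J = -16215 - 269 = -16484)
l(K, S) = 6
J + l(b, f) = -16484 + 6 = -16478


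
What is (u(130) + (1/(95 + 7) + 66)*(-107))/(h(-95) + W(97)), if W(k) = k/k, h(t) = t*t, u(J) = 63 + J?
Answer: -700745/920652 ≈ -0.76114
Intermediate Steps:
h(t) = t²
W(k) = 1
(u(130) + (1/(95 + 7) + 66)*(-107))/(h(-95) + W(97)) = ((63 + 130) + (1/(95 + 7) + 66)*(-107))/((-95)² + 1) = (193 + (1/102 + 66)*(-107))/(9025 + 1) = (193 + (1/102 + 66)*(-107))/9026 = (193 + (6733/102)*(-107))*(1/9026) = (193 - 720431/102)*(1/9026) = -700745/102*1/9026 = -700745/920652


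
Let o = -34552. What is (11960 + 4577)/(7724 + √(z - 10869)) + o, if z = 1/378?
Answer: 14*(-2468*√172556202 + 2401767999*I)/(√172556202 - 973224*I) ≈ -34550.0 - 0.028893*I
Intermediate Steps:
z = 1/378 ≈ 0.0026455
(11960 + 4577)/(7724 + √(z - 10869)) + o = (11960 + 4577)/(7724 + √(1/378 - 10869)) - 34552 = 16537/(7724 + √(-4108481/378)) - 34552 = 16537/(7724 + I*√172556202/126) - 34552 = -34552 + 16537/(7724 + I*√172556202/126)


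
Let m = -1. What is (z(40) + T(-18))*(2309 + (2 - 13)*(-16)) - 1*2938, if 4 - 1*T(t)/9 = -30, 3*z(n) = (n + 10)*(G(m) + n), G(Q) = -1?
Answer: 2372722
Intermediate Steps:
z(n) = (-1 + n)*(10 + n)/3 (z(n) = ((n + 10)*(-1 + n))/3 = ((10 + n)*(-1 + n))/3 = ((-1 + n)*(10 + n))/3 = (-1 + n)*(10 + n)/3)
T(t) = 306 (T(t) = 36 - 9*(-30) = 36 + 270 = 306)
(z(40) + T(-18))*(2309 + (2 - 13)*(-16)) - 1*2938 = ((-10/3 + 3*40 + (⅓)*40²) + 306)*(2309 + (2 - 13)*(-16)) - 1*2938 = ((-10/3 + 120 + (⅓)*1600) + 306)*(2309 - 11*(-16)) - 2938 = ((-10/3 + 120 + 1600/3) + 306)*(2309 + 176) - 2938 = (650 + 306)*2485 - 2938 = 956*2485 - 2938 = 2375660 - 2938 = 2372722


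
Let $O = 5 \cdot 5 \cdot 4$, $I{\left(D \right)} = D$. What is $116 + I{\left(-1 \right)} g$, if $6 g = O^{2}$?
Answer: $- \frac{4652}{3} \approx -1550.7$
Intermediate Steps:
$O = 100$ ($O = 5 \cdot 20 = 100$)
$g = \frac{5000}{3}$ ($g = \frac{100^{2}}{6} = \frac{1}{6} \cdot 10000 = \frac{5000}{3} \approx 1666.7$)
$116 + I{\left(-1 \right)} g = 116 - \frac{5000}{3} = - \frac{4652}{3}$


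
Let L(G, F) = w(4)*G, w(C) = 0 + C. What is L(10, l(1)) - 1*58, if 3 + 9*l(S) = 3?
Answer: -18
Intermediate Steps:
l(S) = 0 (l(S) = -⅓ + (⅑)*3 = -⅓ + ⅓ = 0)
w(C) = C
L(G, F) = 4*G
L(10, l(1)) - 1*58 = 4*10 - 1*58 = 40 - 58 = -18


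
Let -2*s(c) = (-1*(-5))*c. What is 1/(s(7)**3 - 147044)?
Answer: -8/1219227 ≈ -6.5615e-6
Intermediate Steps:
s(c) = -5*c/2 (s(c) = -(-1*(-5))*c/2 = -5*c/2)
1/(s(7)**3 - 147044) = 1/((-5/2*7)**3 - 147044) = 1/((-35/2)**3 - 147044) = 1/(-42875/8 - 147044) = 1/(-1219227/8) = -8/1219227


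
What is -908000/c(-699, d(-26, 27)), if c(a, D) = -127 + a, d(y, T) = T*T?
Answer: 454000/413 ≈ 1099.3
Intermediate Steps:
d(y, T) = T²
-908000/c(-699, d(-26, 27)) = -908000/(-127 - 699) = -908000/(-826) = -908000*(-1/826) = 454000/413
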